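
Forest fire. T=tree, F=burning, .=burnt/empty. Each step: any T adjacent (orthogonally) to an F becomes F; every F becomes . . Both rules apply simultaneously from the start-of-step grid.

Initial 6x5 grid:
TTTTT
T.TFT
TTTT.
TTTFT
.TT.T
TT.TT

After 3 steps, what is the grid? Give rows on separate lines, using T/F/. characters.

Step 1: 6 trees catch fire, 2 burn out
  TTTFT
  T.F.F
  TTTF.
  TTF.F
  .TT.T
  TT.TT
Step 2: 6 trees catch fire, 6 burn out
  TTF.F
  T....
  TTF..
  TF...
  .TF.F
  TT.TT
Step 3: 5 trees catch fire, 6 burn out
  TF...
  T....
  TF...
  F....
  .F...
  TT.TF

TF...
T....
TF...
F....
.F...
TT.TF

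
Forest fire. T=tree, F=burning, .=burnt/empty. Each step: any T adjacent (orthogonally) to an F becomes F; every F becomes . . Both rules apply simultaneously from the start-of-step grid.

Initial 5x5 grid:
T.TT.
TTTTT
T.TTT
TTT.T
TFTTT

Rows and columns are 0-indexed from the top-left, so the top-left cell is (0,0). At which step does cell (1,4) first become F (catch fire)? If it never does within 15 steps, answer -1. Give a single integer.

Step 1: cell (1,4)='T' (+3 fires, +1 burnt)
Step 2: cell (1,4)='T' (+3 fires, +3 burnt)
Step 3: cell (1,4)='T' (+3 fires, +3 burnt)
Step 4: cell (1,4)='T' (+4 fires, +3 burnt)
Step 5: cell (1,4)='T' (+5 fires, +4 burnt)
Step 6: cell (1,4)='F' (+2 fires, +5 burnt)
  -> target ignites at step 6
Step 7: cell (1,4)='.' (+0 fires, +2 burnt)
  fire out at step 7

6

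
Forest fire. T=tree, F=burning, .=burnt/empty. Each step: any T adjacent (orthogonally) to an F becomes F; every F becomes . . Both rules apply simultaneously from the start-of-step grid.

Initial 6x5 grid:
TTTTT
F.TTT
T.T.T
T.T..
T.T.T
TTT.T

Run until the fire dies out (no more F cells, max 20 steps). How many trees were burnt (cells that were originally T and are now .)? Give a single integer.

Answer: 18

Derivation:
Step 1: +2 fires, +1 burnt (F count now 2)
Step 2: +2 fires, +2 burnt (F count now 2)
Step 3: +2 fires, +2 burnt (F count now 2)
Step 4: +3 fires, +2 burnt (F count now 3)
Step 5: +4 fires, +3 burnt (F count now 4)
Step 6: +3 fires, +4 burnt (F count now 3)
Step 7: +2 fires, +3 burnt (F count now 2)
Step 8: +0 fires, +2 burnt (F count now 0)
Fire out after step 8
Initially T: 20, now '.': 28
Total burnt (originally-T cells now '.'): 18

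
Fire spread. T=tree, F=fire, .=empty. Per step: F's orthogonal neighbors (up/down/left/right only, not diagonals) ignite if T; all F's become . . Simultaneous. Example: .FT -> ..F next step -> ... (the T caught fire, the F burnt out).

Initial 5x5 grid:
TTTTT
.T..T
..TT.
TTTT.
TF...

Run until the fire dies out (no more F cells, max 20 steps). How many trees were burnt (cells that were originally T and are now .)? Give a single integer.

Answer: 7

Derivation:
Step 1: +2 fires, +1 burnt (F count now 2)
Step 2: +2 fires, +2 burnt (F count now 2)
Step 3: +2 fires, +2 burnt (F count now 2)
Step 4: +1 fires, +2 burnt (F count now 1)
Step 5: +0 fires, +1 burnt (F count now 0)
Fire out after step 5
Initially T: 14, now '.': 18
Total burnt (originally-T cells now '.'): 7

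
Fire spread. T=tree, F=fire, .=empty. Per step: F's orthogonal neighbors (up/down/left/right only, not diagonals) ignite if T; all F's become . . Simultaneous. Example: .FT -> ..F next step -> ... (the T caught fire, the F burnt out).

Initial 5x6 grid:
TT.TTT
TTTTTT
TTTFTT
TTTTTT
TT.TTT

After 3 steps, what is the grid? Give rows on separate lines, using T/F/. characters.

Step 1: 4 trees catch fire, 1 burn out
  TT.TTT
  TTTFTT
  TTF.FT
  TTTFTT
  TT.TTT
Step 2: 8 trees catch fire, 4 burn out
  TT.FTT
  TTF.FT
  TF...F
  TTF.FT
  TT.FTT
Step 3: 7 trees catch fire, 8 burn out
  TT..FT
  TF...F
  F.....
  TF...F
  TT..FT

TT..FT
TF...F
F.....
TF...F
TT..FT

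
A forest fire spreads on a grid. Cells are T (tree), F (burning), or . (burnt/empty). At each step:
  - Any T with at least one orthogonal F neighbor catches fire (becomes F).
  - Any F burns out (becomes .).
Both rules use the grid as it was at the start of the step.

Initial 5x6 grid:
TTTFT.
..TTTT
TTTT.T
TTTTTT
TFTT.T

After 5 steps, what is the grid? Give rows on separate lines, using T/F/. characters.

Step 1: 6 trees catch fire, 2 burn out
  TTF.F.
  ..TFTT
  TTTT.T
  TFTTTT
  F.FT.T
Step 2: 8 trees catch fire, 6 burn out
  TF....
  ..F.FT
  TFTF.T
  F.FTTT
  ...F.T
Step 3: 5 trees catch fire, 8 burn out
  F.....
  .....F
  F.F..T
  ...FTT
  .....T
Step 4: 2 trees catch fire, 5 burn out
  ......
  ......
  .....F
  ....FT
  .....T
Step 5: 1 trees catch fire, 2 burn out
  ......
  ......
  ......
  .....F
  .....T

......
......
......
.....F
.....T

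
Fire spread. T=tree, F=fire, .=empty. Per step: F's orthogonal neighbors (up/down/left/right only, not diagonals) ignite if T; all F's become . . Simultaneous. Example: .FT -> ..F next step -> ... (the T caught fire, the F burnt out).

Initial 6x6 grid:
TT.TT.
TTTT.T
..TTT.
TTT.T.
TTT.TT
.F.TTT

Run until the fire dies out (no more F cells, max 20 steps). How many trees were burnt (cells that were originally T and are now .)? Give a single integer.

Step 1: +1 fires, +1 burnt (F count now 1)
Step 2: +3 fires, +1 burnt (F count now 3)
Step 3: +2 fires, +3 burnt (F count now 2)
Step 4: +1 fires, +2 burnt (F count now 1)
Step 5: +2 fires, +1 burnt (F count now 2)
Step 6: +3 fires, +2 burnt (F count now 3)
Step 7: +4 fires, +3 burnt (F count now 4)
Step 8: +3 fires, +4 burnt (F count now 3)
Step 9: +2 fires, +3 burnt (F count now 2)
Step 10: +2 fires, +2 burnt (F count now 2)
Step 11: +0 fires, +2 burnt (F count now 0)
Fire out after step 11
Initially T: 24, now '.': 35
Total burnt (originally-T cells now '.'): 23

Answer: 23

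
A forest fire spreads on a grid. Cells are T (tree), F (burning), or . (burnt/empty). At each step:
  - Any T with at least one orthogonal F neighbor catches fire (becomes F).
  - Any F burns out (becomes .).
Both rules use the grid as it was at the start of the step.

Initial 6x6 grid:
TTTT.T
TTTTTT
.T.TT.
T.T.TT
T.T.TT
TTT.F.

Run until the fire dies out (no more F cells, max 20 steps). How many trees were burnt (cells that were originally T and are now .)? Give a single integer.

Step 1: +1 fires, +1 burnt (F count now 1)
Step 2: +2 fires, +1 burnt (F count now 2)
Step 3: +2 fires, +2 burnt (F count now 2)
Step 4: +2 fires, +2 burnt (F count now 2)
Step 5: +2 fires, +2 burnt (F count now 2)
Step 6: +3 fires, +2 burnt (F count now 3)
Step 7: +2 fires, +3 burnt (F count now 2)
Step 8: +3 fires, +2 burnt (F count now 3)
Step 9: +1 fires, +3 burnt (F count now 1)
Step 10: +0 fires, +1 burnt (F count now 0)
Fire out after step 10
Initially T: 25, now '.': 29
Total burnt (originally-T cells now '.'): 18

Answer: 18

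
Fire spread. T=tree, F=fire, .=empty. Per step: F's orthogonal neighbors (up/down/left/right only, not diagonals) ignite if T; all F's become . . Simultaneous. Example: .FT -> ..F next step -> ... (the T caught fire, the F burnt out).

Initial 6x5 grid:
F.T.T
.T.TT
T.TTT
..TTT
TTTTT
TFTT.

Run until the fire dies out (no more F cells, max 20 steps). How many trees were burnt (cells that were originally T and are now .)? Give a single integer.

Answer: 17

Derivation:
Step 1: +3 fires, +2 burnt (F count now 3)
Step 2: +3 fires, +3 burnt (F count now 3)
Step 3: +2 fires, +3 burnt (F count now 2)
Step 4: +3 fires, +2 burnt (F count now 3)
Step 5: +2 fires, +3 burnt (F count now 2)
Step 6: +2 fires, +2 burnt (F count now 2)
Step 7: +1 fires, +2 burnt (F count now 1)
Step 8: +1 fires, +1 burnt (F count now 1)
Step 9: +0 fires, +1 burnt (F count now 0)
Fire out after step 9
Initially T: 20, now '.': 27
Total burnt (originally-T cells now '.'): 17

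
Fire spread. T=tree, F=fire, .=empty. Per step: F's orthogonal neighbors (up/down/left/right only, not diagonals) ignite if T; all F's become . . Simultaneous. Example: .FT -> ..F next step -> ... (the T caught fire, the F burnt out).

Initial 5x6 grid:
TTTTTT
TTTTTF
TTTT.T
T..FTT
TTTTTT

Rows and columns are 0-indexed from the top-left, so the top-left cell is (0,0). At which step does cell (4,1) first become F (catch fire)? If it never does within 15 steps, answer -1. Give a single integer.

Step 1: cell (4,1)='T' (+6 fires, +2 burnt)
Step 2: cell (4,1)='T' (+6 fires, +6 burnt)
Step 3: cell (4,1)='F' (+5 fires, +6 burnt)
  -> target ignites at step 3
Step 4: cell (4,1)='.' (+4 fires, +5 burnt)
Step 5: cell (4,1)='.' (+3 fires, +4 burnt)
Step 6: cell (4,1)='.' (+1 fires, +3 burnt)
Step 7: cell (4,1)='.' (+0 fires, +1 burnt)
  fire out at step 7

3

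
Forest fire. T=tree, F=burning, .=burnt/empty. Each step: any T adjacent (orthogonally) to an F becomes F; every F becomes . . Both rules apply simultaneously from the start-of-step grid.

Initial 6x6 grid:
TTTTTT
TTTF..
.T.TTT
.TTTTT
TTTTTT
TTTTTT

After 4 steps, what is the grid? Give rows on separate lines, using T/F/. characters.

Step 1: 3 trees catch fire, 1 burn out
  TTTFTT
  TTF...
  .T.FTT
  .TTTTT
  TTTTTT
  TTTTTT
Step 2: 5 trees catch fire, 3 burn out
  TTF.FT
  TF....
  .T..FT
  .TTFTT
  TTTTTT
  TTTTTT
Step 3: 8 trees catch fire, 5 burn out
  TF...F
  F.....
  .F...F
  .TF.FT
  TTTFTT
  TTTTTT
Step 4: 6 trees catch fire, 8 burn out
  F.....
  ......
  ......
  .F...F
  TTF.FT
  TTTFTT

F.....
......
......
.F...F
TTF.FT
TTTFTT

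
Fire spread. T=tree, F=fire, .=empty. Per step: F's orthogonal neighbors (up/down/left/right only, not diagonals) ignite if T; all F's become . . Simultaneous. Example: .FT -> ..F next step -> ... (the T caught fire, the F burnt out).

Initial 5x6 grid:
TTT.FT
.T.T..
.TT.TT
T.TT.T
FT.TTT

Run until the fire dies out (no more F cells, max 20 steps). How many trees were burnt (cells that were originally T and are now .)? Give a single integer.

Answer: 3

Derivation:
Step 1: +3 fires, +2 burnt (F count now 3)
Step 2: +0 fires, +3 burnt (F count now 0)
Fire out after step 2
Initially T: 18, now '.': 15
Total burnt (originally-T cells now '.'): 3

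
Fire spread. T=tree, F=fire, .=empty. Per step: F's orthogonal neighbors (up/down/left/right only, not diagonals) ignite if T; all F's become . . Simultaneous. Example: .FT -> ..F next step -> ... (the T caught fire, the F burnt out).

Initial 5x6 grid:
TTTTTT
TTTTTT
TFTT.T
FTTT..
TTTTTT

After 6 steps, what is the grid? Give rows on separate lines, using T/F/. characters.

Step 1: 5 trees catch fire, 2 burn out
  TTTTTT
  TFTTTT
  F.FT.T
  .FTT..
  FTTTTT
Step 2: 6 trees catch fire, 5 burn out
  TFTTTT
  F.FTTT
  ...F.T
  ..FT..
  .FTTTT
Step 3: 5 trees catch fire, 6 burn out
  F.FTTT
  ...FTT
  .....T
  ...F..
  ..FTTT
Step 4: 3 trees catch fire, 5 burn out
  ...FTT
  ....FT
  .....T
  ......
  ...FTT
Step 5: 3 trees catch fire, 3 burn out
  ....FT
  .....F
  .....T
  ......
  ....FT
Step 6: 3 trees catch fire, 3 burn out
  .....F
  ......
  .....F
  ......
  .....F

.....F
......
.....F
......
.....F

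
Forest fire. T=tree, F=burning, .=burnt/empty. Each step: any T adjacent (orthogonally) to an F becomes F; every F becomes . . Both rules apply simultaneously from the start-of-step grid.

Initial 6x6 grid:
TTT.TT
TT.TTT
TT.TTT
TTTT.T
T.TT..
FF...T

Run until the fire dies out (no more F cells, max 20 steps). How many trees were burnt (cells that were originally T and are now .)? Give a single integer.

Answer: 23

Derivation:
Step 1: +1 fires, +2 burnt (F count now 1)
Step 2: +1 fires, +1 burnt (F count now 1)
Step 3: +2 fires, +1 burnt (F count now 2)
Step 4: +3 fires, +2 burnt (F count now 3)
Step 5: +4 fires, +3 burnt (F count now 4)
Step 6: +3 fires, +4 burnt (F count now 3)
Step 7: +3 fires, +3 burnt (F count now 3)
Step 8: +2 fires, +3 burnt (F count now 2)
Step 9: +3 fires, +2 burnt (F count now 3)
Step 10: +1 fires, +3 burnt (F count now 1)
Step 11: +0 fires, +1 burnt (F count now 0)
Fire out after step 11
Initially T: 24, now '.': 35
Total burnt (originally-T cells now '.'): 23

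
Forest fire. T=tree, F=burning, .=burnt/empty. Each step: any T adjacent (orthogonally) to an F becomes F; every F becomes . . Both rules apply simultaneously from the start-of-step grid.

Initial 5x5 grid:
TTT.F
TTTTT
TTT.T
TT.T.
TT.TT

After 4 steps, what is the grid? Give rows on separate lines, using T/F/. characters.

Step 1: 1 trees catch fire, 1 burn out
  TTT..
  TTTTF
  TTT.T
  TT.T.
  TT.TT
Step 2: 2 trees catch fire, 1 burn out
  TTT..
  TTTF.
  TTT.F
  TT.T.
  TT.TT
Step 3: 1 trees catch fire, 2 burn out
  TTT..
  TTF..
  TTT..
  TT.T.
  TT.TT
Step 4: 3 trees catch fire, 1 burn out
  TTF..
  TF...
  TTF..
  TT.T.
  TT.TT

TTF..
TF...
TTF..
TT.T.
TT.TT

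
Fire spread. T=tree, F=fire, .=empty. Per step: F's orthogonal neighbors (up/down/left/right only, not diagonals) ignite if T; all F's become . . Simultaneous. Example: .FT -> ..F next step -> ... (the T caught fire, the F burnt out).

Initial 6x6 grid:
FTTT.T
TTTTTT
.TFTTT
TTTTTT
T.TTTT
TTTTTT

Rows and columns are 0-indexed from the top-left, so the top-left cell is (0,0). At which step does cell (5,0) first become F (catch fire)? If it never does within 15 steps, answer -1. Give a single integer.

Step 1: cell (5,0)='T' (+6 fires, +2 burnt)
Step 2: cell (5,0)='T' (+7 fires, +6 burnt)
Step 3: cell (5,0)='T' (+7 fires, +7 burnt)
Step 4: cell (5,0)='T' (+6 fires, +7 burnt)
Step 5: cell (5,0)='F' (+4 fires, +6 burnt)
  -> target ignites at step 5
Step 6: cell (5,0)='.' (+1 fires, +4 burnt)
Step 7: cell (5,0)='.' (+0 fires, +1 burnt)
  fire out at step 7

5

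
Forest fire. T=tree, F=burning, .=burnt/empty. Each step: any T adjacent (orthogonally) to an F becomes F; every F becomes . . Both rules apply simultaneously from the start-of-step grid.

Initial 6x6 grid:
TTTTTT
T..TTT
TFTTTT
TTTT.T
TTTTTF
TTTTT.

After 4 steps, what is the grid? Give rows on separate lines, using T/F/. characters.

Step 1: 5 trees catch fire, 2 burn out
  TTTTTT
  T..TTT
  F.FTTT
  TFTT.F
  TTTTF.
  TTTTT.
Step 2: 8 trees catch fire, 5 burn out
  TTTTTT
  F..TTT
  ...FTF
  F.FT..
  TFTF..
  TTTTF.
Step 3: 9 trees catch fire, 8 burn out
  FTTTTT
  ...FTF
  ....F.
  ...F..
  F.F...
  TFTF..
Step 4: 6 trees catch fire, 9 burn out
  .FTFTF
  ....F.
  ......
  ......
  ......
  F.F...

.FTFTF
....F.
......
......
......
F.F...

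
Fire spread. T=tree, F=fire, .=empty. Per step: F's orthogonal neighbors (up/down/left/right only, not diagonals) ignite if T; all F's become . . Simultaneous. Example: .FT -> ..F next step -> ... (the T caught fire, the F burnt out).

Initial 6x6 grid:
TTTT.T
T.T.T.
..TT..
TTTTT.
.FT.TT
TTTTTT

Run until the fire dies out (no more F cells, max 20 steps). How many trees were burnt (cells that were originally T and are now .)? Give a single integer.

Answer: 22

Derivation:
Step 1: +3 fires, +1 burnt (F count now 3)
Step 2: +4 fires, +3 burnt (F count now 4)
Step 3: +3 fires, +4 burnt (F count now 3)
Step 4: +4 fires, +3 burnt (F count now 4)
Step 5: +3 fires, +4 burnt (F count now 3)
Step 6: +3 fires, +3 burnt (F count now 3)
Step 7: +1 fires, +3 burnt (F count now 1)
Step 8: +1 fires, +1 burnt (F count now 1)
Step 9: +0 fires, +1 burnt (F count now 0)
Fire out after step 9
Initially T: 24, now '.': 34
Total burnt (originally-T cells now '.'): 22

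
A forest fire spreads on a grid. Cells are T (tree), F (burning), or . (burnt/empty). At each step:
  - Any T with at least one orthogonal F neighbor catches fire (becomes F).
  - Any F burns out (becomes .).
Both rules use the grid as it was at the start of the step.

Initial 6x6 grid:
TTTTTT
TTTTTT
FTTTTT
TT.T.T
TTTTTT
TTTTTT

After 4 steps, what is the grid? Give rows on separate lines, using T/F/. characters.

Step 1: 3 trees catch fire, 1 burn out
  TTTTTT
  FTTTTT
  .FTTTT
  FT.T.T
  TTTTTT
  TTTTTT
Step 2: 5 trees catch fire, 3 burn out
  FTTTTT
  .FTTTT
  ..FTTT
  .F.T.T
  FTTTTT
  TTTTTT
Step 3: 5 trees catch fire, 5 burn out
  .FTTTT
  ..FTTT
  ...FTT
  ...T.T
  .FTTTT
  FTTTTT
Step 4: 6 trees catch fire, 5 burn out
  ..FTTT
  ...FTT
  ....FT
  ...F.T
  ..FTTT
  .FTTTT

..FTTT
...FTT
....FT
...F.T
..FTTT
.FTTTT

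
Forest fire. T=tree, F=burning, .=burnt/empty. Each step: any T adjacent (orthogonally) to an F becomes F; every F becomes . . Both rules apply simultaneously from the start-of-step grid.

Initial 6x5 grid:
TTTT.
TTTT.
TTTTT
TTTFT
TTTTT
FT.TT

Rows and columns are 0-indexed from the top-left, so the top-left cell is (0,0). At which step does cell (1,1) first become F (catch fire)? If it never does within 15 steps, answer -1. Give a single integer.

Step 1: cell (1,1)='T' (+6 fires, +2 burnt)
Step 2: cell (1,1)='T' (+9 fires, +6 burnt)
Step 3: cell (1,1)='T' (+5 fires, +9 burnt)
Step 4: cell (1,1)='F' (+3 fires, +5 burnt)
  -> target ignites at step 4
Step 5: cell (1,1)='.' (+2 fires, +3 burnt)
Step 6: cell (1,1)='.' (+0 fires, +2 burnt)
  fire out at step 6

4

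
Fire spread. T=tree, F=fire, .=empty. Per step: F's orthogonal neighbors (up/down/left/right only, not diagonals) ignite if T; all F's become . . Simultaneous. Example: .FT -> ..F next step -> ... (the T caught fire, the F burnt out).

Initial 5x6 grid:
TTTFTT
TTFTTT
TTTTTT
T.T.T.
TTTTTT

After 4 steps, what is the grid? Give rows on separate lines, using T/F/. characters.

Step 1: 5 trees catch fire, 2 burn out
  TTF.FT
  TF.FTT
  TTFTTT
  T.T.T.
  TTTTTT
Step 2: 7 trees catch fire, 5 burn out
  TF...F
  F...FT
  TF.FTT
  T.F.T.
  TTTTTT
Step 3: 5 trees catch fire, 7 burn out
  F.....
  .....F
  F...FT
  T...T.
  TTFTTT
Step 4: 5 trees catch fire, 5 burn out
  ......
  ......
  .....F
  F...F.
  TF.FTT

......
......
.....F
F...F.
TF.FTT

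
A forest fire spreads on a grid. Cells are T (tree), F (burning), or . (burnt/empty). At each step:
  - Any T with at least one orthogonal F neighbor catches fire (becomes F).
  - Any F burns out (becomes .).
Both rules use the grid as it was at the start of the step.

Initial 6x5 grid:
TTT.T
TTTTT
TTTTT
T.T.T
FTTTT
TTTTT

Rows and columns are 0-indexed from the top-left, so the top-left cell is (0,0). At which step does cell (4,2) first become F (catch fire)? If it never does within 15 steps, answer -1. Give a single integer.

Step 1: cell (4,2)='T' (+3 fires, +1 burnt)
Step 2: cell (4,2)='F' (+3 fires, +3 burnt)
  -> target ignites at step 2
Step 3: cell (4,2)='.' (+5 fires, +3 burnt)
Step 4: cell (4,2)='.' (+5 fires, +5 burnt)
Step 5: cell (4,2)='.' (+5 fires, +5 burnt)
Step 6: cell (4,2)='.' (+3 fires, +5 burnt)
Step 7: cell (4,2)='.' (+1 fires, +3 burnt)
Step 8: cell (4,2)='.' (+1 fires, +1 burnt)
Step 9: cell (4,2)='.' (+0 fires, +1 burnt)
  fire out at step 9

2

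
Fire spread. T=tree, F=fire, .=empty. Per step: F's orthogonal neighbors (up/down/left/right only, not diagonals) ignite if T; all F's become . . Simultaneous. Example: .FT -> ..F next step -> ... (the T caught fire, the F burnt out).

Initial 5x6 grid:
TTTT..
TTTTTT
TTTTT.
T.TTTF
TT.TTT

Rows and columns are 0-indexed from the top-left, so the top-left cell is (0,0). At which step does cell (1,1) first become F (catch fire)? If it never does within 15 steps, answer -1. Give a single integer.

Step 1: cell (1,1)='T' (+2 fires, +1 burnt)
Step 2: cell (1,1)='T' (+3 fires, +2 burnt)
Step 3: cell (1,1)='T' (+4 fires, +3 burnt)
Step 4: cell (1,1)='T' (+3 fires, +4 burnt)
Step 5: cell (1,1)='T' (+3 fires, +3 burnt)
Step 6: cell (1,1)='F' (+3 fires, +3 burnt)
  -> target ignites at step 6
Step 7: cell (1,1)='.' (+3 fires, +3 burnt)
Step 8: cell (1,1)='.' (+2 fires, +3 burnt)
Step 9: cell (1,1)='.' (+1 fires, +2 burnt)
Step 10: cell (1,1)='.' (+0 fires, +1 burnt)
  fire out at step 10

6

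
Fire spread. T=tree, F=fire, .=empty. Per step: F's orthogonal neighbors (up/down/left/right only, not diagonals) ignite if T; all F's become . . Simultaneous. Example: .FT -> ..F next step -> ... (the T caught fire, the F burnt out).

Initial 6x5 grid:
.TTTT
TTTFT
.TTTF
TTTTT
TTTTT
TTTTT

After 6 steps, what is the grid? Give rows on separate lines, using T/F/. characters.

Step 1: 5 trees catch fire, 2 burn out
  .TTFT
  TTF.F
  .TTF.
  TTTTF
  TTTTT
  TTTTT
Step 2: 6 trees catch fire, 5 burn out
  .TF.F
  TF...
  .TF..
  TTTF.
  TTTTF
  TTTTT
Step 3: 6 trees catch fire, 6 burn out
  .F...
  F....
  .F...
  TTF..
  TTTF.
  TTTTF
Step 4: 3 trees catch fire, 6 burn out
  .....
  .....
  .....
  TF...
  TTF..
  TTTF.
Step 5: 3 trees catch fire, 3 burn out
  .....
  .....
  .....
  F....
  TF...
  TTF..
Step 6: 2 trees catch fire, 3 burn out
  .....
  .....
  .....
  .....
  F....
  TF...

.....
.....
.....
.....
F....
TF...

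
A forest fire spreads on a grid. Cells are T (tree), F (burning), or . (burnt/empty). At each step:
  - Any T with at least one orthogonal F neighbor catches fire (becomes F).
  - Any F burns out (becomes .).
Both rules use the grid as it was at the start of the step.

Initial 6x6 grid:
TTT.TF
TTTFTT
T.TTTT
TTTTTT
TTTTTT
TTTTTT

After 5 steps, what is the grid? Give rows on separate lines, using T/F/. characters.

Step 1: 5 trees catch fire, 2 burn out
  TTT.F.
  TTF.FF
  T.TFTT
  TTTTTT
  TTTTTT
  TTTTTT
Step 2: 6 trees catch fire, 5 burn out
  TTF...
  TF....
  T.F.FF
  TTTFTT
  TTTTTT
  TTTTTT
Step 3: 6 trees catch fire, 6 burn out
  TF....
  F.....
  T.....
  TTF.FF
  TTTFTT
  TTTTTT
Step 4: 7 trees catch fire, 6 burn out
  F.....
  ......
  F.....
  TF....
  TTF.FF
  TTTFTT
Step 5: 5 trees catch fire, 7 burn out
  ......
  ......
  ......
  F.....
  TF....
  TTF.FF

......
......
......
F.....
TF....
TTF.FF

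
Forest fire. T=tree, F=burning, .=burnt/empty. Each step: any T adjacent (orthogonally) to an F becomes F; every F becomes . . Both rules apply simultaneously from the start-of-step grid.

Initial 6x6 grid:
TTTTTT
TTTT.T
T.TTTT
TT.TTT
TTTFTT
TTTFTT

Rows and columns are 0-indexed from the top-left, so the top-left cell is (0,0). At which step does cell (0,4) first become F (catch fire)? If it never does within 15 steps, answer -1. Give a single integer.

Step 1: cell (0,4)='T' (+5 fires, +2 burnt)
Step 2: cell (0,4)='T' (+6 fires, +5 burnt)
Step 3: cell (0,4)='T' (+7 fires, +6 burnt)
Step 4: cell (0,4)='T' (+4 fires, +7 burnt)
Step 5: cell (0,4)='F' (+5 fires, +4 burnt)
  -> target ignites at step 5
Step 6: cell (0,4)='.' (+3 fires, +5 burnt)
Step 7: cell (0,4)='.' (+1 fires, +3 burnt)
Step 8: cell (0,4)='.' (+0 fires, +1 burnt)
  fire out at step 8

5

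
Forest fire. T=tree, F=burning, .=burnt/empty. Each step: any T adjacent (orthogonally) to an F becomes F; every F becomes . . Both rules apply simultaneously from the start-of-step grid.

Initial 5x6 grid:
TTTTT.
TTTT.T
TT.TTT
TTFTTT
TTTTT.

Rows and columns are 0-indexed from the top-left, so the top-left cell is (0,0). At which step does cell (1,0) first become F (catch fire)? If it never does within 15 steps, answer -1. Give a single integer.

Step 1: cell (1,0)='T' (+3 fires, +1 burnt)
Step 2: cell (1,0)='T' (+6 fires, +3 burnt)
Step 3: cell (1,0)='T' (+7 fires, +6 burnt)
Step 4: cell (1,0)='F' (+5 fires, +7 burnt)
  -> target ignites at step 4
Step 5: cell (1,0)='.' (+4 fires, +5 burnt)
Step 6: cell (1,0)='.' (+0 fires, +4 burnt)
  fire out at step 6

4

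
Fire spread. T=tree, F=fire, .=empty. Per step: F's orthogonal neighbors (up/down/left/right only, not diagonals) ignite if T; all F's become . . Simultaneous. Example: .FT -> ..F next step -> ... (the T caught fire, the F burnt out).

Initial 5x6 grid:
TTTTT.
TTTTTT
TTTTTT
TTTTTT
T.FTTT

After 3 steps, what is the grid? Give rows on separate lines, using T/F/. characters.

Step 1: 2 trees catch fire, 1 burn out
  TTTTT.
  TTTTTT
  TTTTTT
  TTFTTT
  T..FTT
Step 2: 4 trees catch fire, 2 burn out
  TTTTT.
  TTTTTT
  TTFTTT
  TF.FTT
  T...FT
Step 3: 6 trees catch fire, 4 burn out
  TTTTT.
  TTFTTT
  TF.FTT
  F...FT
  T....F

TTTTT.
TTFTTT
TF.FTT
F...FT
T....F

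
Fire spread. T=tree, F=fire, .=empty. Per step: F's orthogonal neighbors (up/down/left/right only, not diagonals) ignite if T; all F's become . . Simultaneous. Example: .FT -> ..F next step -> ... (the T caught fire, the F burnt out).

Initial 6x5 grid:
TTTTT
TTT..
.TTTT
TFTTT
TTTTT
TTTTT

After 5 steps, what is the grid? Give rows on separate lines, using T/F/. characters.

Step 1: 4 trees catch fire, 1 burn out
  TTTTT
  TTT..
  .FTTT
  F.FTT
  TFTTT
  TTTTT
Step 2: 6 trees catch fire, 4 burn out
  TTTTT
  TFT..
  ..FTT
  ...FT
  F.FTT
  TFTTT
Step 3: 8 trees catch fire, 6 burn out
  TFTTT
  F.F..
  ...FT
  ....F
  ...FT
  F.FTT
Step 4: 5 trees catch fire, 8 burn out
  F.FTT
  .....
  ....F
  .....
  ....F
  ...FT
Step 5: 2 trees catch fire, 5 burn out
  ...FT
  .....
  .....
  .....
  .....
  ....F

...FT
.....
.....
.....
.....
....F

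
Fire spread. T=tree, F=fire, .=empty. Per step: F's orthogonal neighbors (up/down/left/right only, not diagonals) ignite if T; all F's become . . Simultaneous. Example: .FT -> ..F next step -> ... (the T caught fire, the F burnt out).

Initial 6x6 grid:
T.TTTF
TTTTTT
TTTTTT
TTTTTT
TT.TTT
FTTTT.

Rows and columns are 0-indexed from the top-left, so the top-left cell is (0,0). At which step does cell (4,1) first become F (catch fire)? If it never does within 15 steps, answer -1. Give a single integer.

Step 1: cell (4,1)='T' (+4 fires, +2 burnt)
Step 2: cell (4,1)='F' (+6 fires, +4 burnt)
  -> target ignites at step 2
Step 3: cell (4,1)='.' (+7 fires, +6 burnt)
Step 4: cell (4,1)='.' (+9 fires, +7 burnt)
Step 5: cell (4,1)='.' (+5 fires, +9 burnt)
Step 6: cell (4,1)='.' (+0 fires, +5 burnt)
  fire out at step 6

2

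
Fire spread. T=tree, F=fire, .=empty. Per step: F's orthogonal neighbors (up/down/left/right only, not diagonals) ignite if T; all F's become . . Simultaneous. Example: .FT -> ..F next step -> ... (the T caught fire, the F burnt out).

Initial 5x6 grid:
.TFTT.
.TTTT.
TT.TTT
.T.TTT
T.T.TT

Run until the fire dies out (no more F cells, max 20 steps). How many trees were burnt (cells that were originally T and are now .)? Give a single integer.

Answer: 18

Derivation:
Step 1: +3 fires, +1 burnt (F count now 3)
Step 2: +3 fires, +3 burnt (F count now 3)
Step 3: +3 fires, +3 burnt (F count now 3)
Step 4: +4 fires, +3 burnt (F count now 4)
Step 5: +2 fires, +4 burnt (F count now 2)
Step 6: +2 fires, +2 burnt (F count now 2)
Step 7: +1 fires, +2 burnt (F count now 1)
Step 8: +0 fires, +1 burnt (F count now 0)
Fire out after step 8
Initially T: 20, now '.': 28
Total burnt (originally-T cells now '.'): 18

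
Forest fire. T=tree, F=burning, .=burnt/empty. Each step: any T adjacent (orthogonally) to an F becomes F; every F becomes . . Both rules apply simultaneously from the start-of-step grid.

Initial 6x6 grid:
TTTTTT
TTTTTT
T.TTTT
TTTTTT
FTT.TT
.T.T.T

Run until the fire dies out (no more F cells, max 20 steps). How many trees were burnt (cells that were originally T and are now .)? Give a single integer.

Answer: 29

Derivation:
Step 1: +2 fires, +1 burnt (F count now 2)
Step 2: +4 fires, +2 burnt (F count now 4)
Step 3: +2 fires, +4 burnt (F count now 2)
Step 4: +4 fires, +2 burnt (F count now 4)
Step 5: +4 fires, +4 burnt (F count now 4)
Step 6: +5 fires, +4 burnt (F count now 5)
Step 7: +4 fires, +5 burnt (F count now 4)
Step 8: +3 fires, +4 burnt (F count now 3)
Step 9: +1 fires, +3 burnt (F count now 1)
Step 10: +0 fires, +1 burnt (F count now 0)
Fire out after step 10
Initially T: 30, now '.': 35
Total burnt (originally-T cells now '.'): 29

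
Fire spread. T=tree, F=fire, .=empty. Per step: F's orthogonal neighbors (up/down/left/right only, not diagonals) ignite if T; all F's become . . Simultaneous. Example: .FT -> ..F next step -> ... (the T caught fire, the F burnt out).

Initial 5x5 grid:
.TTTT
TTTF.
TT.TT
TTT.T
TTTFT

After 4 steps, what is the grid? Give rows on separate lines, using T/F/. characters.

Step 1: 5 trees catch fire, 2 burn out
  .TTFT
  TTF..
  TT.FT
  TTT.T
  TTF.F
Step 2: 7 trees catch fire, 5 burn out
  .TF.F
  TF...
  TT..F
  TTF.F
  TF...
Step 3: 5 trees catch fire, 7 burn out
  .F...
  F....
  TF...
  TF...
  F....
Step 4: 2 trees catch fire, 5 burn out
  .....
  .....
  F....
  F....
  .....

.....
.....
F....
F....
.....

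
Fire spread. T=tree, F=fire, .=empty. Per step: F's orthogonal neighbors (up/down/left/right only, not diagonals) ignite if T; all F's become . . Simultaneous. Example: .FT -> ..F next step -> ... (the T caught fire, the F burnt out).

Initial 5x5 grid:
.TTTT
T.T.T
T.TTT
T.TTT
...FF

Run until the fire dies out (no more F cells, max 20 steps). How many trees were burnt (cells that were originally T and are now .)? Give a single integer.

Step 1: +2 fires, +2 burnt (F count now 2)
Step 2: +3 fires, +2 burnt (F count now 3)
Step 3: +2 fires, +3 burnt (F count now 2)
Step 4: +2 fires, +2 burnt (F count now 2)
Step 5: +2 fires, +2 burnt (F count now 2)
Step 6: +1 fires, +2 burnt (F count now 1)
Step 7: +0 fires, +1 burnt (F count now 0)
Fire out after step 7
Initially T: 15, now '.': 22
Total burnt (originally-T cells now '.'): 12

Answer: 12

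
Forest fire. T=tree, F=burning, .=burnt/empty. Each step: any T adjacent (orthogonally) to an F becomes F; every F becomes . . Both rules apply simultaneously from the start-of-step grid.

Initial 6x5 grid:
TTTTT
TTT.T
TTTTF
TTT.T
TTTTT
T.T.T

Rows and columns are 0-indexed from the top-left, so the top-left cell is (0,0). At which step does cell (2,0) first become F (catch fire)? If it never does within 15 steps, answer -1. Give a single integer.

Step 1: cell (2,0)='T' (+3 fires, +1 burnt)
Step 2: cell (2,0)='T' (+3 fires, +3 burnt)
Step 3: cell (2,0)='T' (+6 fires, +3 burnt)
Step 4: cell (2,0)='F' (+5 fires, +6 burnt)
  -> target ignites at step 4
Step 5: cell (2,0)='.' (+5 fires, +5 burnt)
Step 6: cell (2,0)='.' (+2 fires, +5 burnt)
Step 7: cell (2,0)='.' (+1 fires, +2 burnt)
Step 8: cell (2,0)='.' (+0 fires, +1 burnt)
  fire out at step 8

4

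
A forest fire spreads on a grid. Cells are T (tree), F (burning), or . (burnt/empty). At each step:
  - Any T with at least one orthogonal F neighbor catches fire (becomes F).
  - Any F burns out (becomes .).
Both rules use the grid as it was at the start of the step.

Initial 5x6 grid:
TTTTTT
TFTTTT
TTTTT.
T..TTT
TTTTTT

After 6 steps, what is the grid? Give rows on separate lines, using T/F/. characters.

Step 1: 4 trees catch fire, 1 burn out
  TFTTTT
  F.FTTT
  TFTTT.
  T..TTT
  TTTTTT
Step 2: 5 trees catch fire, 4 burn out
  F.FTTT
  ...FTT
  F.FTT.
  T..TTT
  TTTTTT
Step 3: 4 trees catch fire, 5 burn out
  ...FTT
  ....FT
  ...FT.
  F..TTT
  TTTTTT
Step 4: 5 trees catch fire, 4 burn out
  ....FT
  .....F
  ....F.
  ...FTT
  FTTTTT
Step 5: 4 trees catch fire, 5 burn out
  .....F
  ......
  ......
  ....FT
  .FTFTT
Step 6: 3 trees catch fire, 4 burn out
  ......
  ......
  ......
  .....F
  ..F.FT

......
......
......
.....F
..F.FT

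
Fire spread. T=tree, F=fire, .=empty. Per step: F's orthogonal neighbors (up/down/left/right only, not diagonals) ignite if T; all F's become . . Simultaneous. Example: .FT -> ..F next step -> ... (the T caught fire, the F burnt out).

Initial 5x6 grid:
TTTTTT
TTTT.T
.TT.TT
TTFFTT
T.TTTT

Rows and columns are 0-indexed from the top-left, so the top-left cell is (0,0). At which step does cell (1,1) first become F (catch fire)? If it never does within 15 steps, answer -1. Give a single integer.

Step 1: cell (1,1)='T' (+5 fires, +2 burnt)
Step 2: cell (1,1)='T' (+6 fires, +5 burnt)
Step 3: cell (1,1)='F' (+6 fires, +6 burnt)
  -> target ignites at step 3
Step 4: cell (1,1)='.' (+4 fires, +6 burnt)
Step 5: cell (1,1)='.' (+3 fires, +4 burnt)
Step 6: cell (1,1)='.' (+0 fires, +3 burnt)
  fire out at step 6

3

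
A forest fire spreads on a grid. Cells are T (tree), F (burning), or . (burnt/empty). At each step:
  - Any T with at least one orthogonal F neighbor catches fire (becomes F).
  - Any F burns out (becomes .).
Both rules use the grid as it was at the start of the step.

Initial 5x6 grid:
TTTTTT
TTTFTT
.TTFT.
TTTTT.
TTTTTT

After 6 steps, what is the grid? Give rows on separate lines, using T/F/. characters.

Step 1: 6 trees catch fire, 2 burn out
  TTTFTT
  TTF.FT
  .TF.F.
  TTTFT.
  TTTTTT
Step 2: 8 trees catch fire, 6 burn out
  TTF.FT
  TF...F
  .F....
  TTF.F.
  TTTFTT
Step 3: 6 trees catch fire, 8 burn out
  TF...F
  F.....
  ......
  TF....
  TTF.FT
Step 4: 4 trees catch fire, 6 burn out
  F.....
  ......
  ......
  F.....
  TF...F
Step 5: 1 trees catch fire, 4 burn out
  ......
  ......
  ......
  ......
  F.....
Step 6: 0 trees catch fire, 1 burn out
  ......
  ......
  ......
  ......
  ......

......
......
......
......
......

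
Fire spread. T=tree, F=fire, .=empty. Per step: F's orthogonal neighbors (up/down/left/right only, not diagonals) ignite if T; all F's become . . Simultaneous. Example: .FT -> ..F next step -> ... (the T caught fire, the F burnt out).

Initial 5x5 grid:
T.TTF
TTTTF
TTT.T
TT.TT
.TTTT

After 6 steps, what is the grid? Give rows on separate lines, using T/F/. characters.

Step 1: 3 trees catch fire, 2 burn out
  T.TF.
  TTTF.
  TTT.F
  TT.TT
  .TTTT
Step 2: 3 trees catch fire, 3 burn out
  T.F..
  TTF..
  TTT..
  TT.TF
  .TTTT
Step 3: 4 trees catch fire, 3 burn out
  T....
  TF...
  TTF..
  TT.F.
  .TTTF
Step 4: 3 trees catch fire, 4 burn out
  T....
  F....
  TF...
  TT...
  .TTF.
Step 5: 4 trees catch fire, 3 burn out
  F....
  .....
  F....
  TF...
  .TF..
Step 6: 2 trees catch fire, 4 burn out
  .....
  .....
  .....
  F....
  .F...

.....
.....
.....
F....
.F...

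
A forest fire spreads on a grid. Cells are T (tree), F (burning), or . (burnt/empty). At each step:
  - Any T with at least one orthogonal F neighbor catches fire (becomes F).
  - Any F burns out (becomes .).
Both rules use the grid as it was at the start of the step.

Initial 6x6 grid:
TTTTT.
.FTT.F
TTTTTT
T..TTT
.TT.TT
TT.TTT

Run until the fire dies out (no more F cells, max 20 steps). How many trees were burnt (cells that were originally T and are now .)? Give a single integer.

Answer: 22

Derivation:
Step 1: +4 fires, +2 burnt (F count now 4)
Step 2: +7 fires, +4 burnt (F count now 7)
Step 3: +5 fires, +7 burnt (F count now 5)
Step 4: +4 fires, +5 burnt (F count now 4)
Step 5: +1 fires, +4 burnt (F count now 1)
Step 6: +1 fires, +1 burnt (F count now 1)
Step 7: +0 fires, +1 burnt (F count now 0)
Fire out after step 7
Initially T: 26, now '.': 32
Total burnt (originally-T cells now '.'): 22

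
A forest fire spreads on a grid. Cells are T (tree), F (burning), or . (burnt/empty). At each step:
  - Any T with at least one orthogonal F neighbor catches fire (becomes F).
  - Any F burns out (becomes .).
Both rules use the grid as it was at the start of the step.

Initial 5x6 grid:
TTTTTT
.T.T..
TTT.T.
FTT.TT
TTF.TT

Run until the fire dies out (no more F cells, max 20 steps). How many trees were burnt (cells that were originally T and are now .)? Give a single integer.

Answer: 15

Derivation:
Step 1: +5 fires, +2 burnt (F count now 5)
Step 2: +2 fires, +5 burnt (F count now 2)
Step 3: +1 fires, +2 burnt (F count now 1)
Step 4: +1 fires, +1 burnt (F count now 1)
Step 5: +2 fires, +1 burnt (F count now 2)
Step 6: +1 fires, +2 burnt (F count now 1)
Step 7: +2 fires, +1 burnt (F count now 2)
Step 8: +1 fires, +2 burnt (F count now 1)
Step 9: +0 fires, +1 burnt (F count now 0)
Fire out after step 9
Initially T: 20, now '.': 25
Total burnt (originally-T cells now '.'): 15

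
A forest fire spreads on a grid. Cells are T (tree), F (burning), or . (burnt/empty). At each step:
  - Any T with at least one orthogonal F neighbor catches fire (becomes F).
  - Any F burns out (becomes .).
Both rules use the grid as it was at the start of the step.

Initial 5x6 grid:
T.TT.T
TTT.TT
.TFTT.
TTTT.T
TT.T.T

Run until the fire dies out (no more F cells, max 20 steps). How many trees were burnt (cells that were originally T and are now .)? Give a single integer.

Step 1: +4 fires, +1 burnt (F count now 4)
Step 2: +5 fires, +4 burnt (F count now 5)
Step 3: +6 fires, +5 burnt (F count now 6)
Step 4: +3 fires, +6 burnt (F count now 3)
Step 5: +1 fires, +3 burnt (F count now 1)
Step 6: +0 fires, +1 burnt (F count now 0)
Fire out after step 6
Initially T: 21, now '.': 28
Total burnt (originally-T cells now '.'): 19

Answer: 19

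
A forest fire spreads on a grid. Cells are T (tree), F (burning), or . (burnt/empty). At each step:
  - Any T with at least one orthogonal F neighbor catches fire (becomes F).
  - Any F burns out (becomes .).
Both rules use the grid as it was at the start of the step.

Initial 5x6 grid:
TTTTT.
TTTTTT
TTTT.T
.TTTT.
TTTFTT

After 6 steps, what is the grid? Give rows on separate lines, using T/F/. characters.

Step 1: 3 trees catch fire, 1 burn out
  TTTTT.
  TTTTTT
  TTTT.T
  .TTFT.
  TTF.FT
Step 2: 5 trees catch fire, 3 burn out
  TTTTT.
  TTTTTT
  TTTF.T
  .TF.F.
  TF...F
Step 3: 4 trees catch fire, 5 burn out
  TTTTT.
  TTTFTT
  TTF..T
  .F....
  F.....
Step 4: 4 trees catch fire, 4 burn out
  TTTFT.
  TTF.FT
  TF...T
  ......
  ......
Step 5: 5 trees catch fire, 4 burn out
  TTF.F.
  TF...F
  F....T
  ......
  ......
Step 6: 3 trees catch fire, 5 burn out
  TF....
  F.....
  .....F
  ......
  ......

TF....
F.....
.....F
......
......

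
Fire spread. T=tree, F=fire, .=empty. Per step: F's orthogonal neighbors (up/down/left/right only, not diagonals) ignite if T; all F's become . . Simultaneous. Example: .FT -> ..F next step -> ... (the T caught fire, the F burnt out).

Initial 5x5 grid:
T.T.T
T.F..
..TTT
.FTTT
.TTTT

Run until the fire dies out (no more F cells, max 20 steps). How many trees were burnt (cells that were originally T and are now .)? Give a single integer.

Step 1: +4 fires, +2 burnt (F count now 4)
Step 2: +3 fires, +4 burnt (F count now 3)
Step 3: +3 fires, +3 burnt (F count now 3)
Step 4: +1 fires, +3 burnt (F count now 1)
Step 5: +0 fires, +1 burnt (F count now 0)
Fire out after step 5
Initially T: 14, now '.': 22
Total burnt (originally-T cells now '.'): 11

Answer: 11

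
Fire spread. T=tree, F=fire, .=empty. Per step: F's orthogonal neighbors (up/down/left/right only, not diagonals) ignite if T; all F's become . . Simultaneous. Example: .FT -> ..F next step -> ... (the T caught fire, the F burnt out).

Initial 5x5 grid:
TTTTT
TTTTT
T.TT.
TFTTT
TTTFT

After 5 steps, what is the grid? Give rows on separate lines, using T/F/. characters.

Step 1: 6 trees catch fire, 2 burn out
  TTTTT
  TTTTT
  T.TT.
  F.FFT
  TFF.F
Step 2: 5 trees catch fire, 6 burn out
  TTTTT
  TTTTT
  F.FF.
  ....F
  F....
Step 3: 3 trees catch fire, 5 burn out
  TTTTT
  FTFFT
  .....
  .....
  .....
Step 4: 5 trees catch fire, 3 burn out
  FTFFT
  .F..F
  .....
  .....
  .....
Step 5: 2 trees catch fire, 5 burn out
  .F..F
  .....
  .....
  .....
  .....

.F..F
.....
.....
.....
.....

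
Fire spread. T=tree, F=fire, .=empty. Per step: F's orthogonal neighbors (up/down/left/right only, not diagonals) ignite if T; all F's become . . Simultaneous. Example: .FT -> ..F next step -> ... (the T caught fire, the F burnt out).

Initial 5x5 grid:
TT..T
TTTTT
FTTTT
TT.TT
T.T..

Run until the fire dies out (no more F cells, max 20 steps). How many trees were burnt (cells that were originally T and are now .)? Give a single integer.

Answer: 17

Derivation:
Step 1: +3 fires, +1 burnt (F count now 3)
Step 2: +5 fires, +3 burnt (F count now 5)
Step 3: +3 fires, +5 burnt (F count now 3)
Step 4: +3 fires, +3 burnt (F count now 3)
Step 5: +2 fires, +3 burnt (F count now 2)
Step 6: +1 fires, +2 burnt (F count now 1)
Step 7: +0 fires, +1 burnt (F count now 0)
Fire out after step 7
Initially T: 18, now '.': 24
Total burnt (originally-T cells now '.'): 17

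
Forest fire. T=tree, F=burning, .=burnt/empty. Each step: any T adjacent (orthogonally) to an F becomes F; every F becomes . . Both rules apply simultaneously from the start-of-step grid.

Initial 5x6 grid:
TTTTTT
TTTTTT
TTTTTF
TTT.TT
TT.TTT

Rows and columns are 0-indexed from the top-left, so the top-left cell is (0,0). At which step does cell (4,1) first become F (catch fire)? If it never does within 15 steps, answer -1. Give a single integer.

Step 1: cell (4,1)='T' (+3 fires, +1 burnt)
Step 2: cell (4,1)='T' (+5 fires, +3 burnt)
Step 3: cell (4,1)='T' (+4 fires, +5 burnt)
Step 4: cell (4,1)='T' (+5 fires, +4 burnt)
Step 5: cell (4,1)='T' (+4 fires, +5 burnt)
Step 6: cell (4,1)='F' (+4 fires, +4 burnt)
  -> target ignites at step 6
Step 7: cell (4,1)='.' (+2 fires, +4 burnt)
Step 8: cell (4,1)='.' (+0 fires, +2 burnt)
  fire out at step 8

6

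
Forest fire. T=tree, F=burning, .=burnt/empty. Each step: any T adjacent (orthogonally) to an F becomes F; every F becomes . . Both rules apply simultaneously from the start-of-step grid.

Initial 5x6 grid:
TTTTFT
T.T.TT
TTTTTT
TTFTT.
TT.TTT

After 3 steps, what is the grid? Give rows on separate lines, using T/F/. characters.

Step 1: 6 trees catch fire, 2 burn out
  TTTF.F
  T.T.FT
  TTFTTT
  TF.FT.
  TT.TTT
Step 2: 10 trees catch fire, 6 burn out
  TTF...
  T.F..F
  TF.FFT
  F...F.
  TF.FTT
Step 3: 5 trees catch fire, 10 burn out
  TF....
  T.....
  F....F
  ......
  F...FT

TF....
T.....
F....F
......
F...FT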